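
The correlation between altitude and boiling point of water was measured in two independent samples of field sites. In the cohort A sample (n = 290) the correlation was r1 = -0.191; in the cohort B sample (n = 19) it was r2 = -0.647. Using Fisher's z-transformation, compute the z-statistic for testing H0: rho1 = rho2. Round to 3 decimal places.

Fisher z-transforms: z1 = atanh(-0.191) = -0.193375, z2 = atanh(-0.647) = -0.770121; difference d = 0.576746
Var(d) = 1/287 + 1/16 = 0.0034843 + 0.0625000 = 0.0659843
z = d/√Var(d) = 0.576746 / √0.0659843 = 0.576746 / 0.256874 = 2.245

2.245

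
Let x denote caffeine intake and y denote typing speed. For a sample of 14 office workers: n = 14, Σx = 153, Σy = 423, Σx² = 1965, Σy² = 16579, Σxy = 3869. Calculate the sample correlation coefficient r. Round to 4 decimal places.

-0.7146

Numerator: nΣxy − (Σx)(Σy) = 14·3869 − (153)(423) = -10553
Denominator: √[(nΣx²−(Σx)²)(nΣy²−(Σy)²)]
  nΣx²−(Σx)² = 14·1965 − 23409 = 4101;  nΣy²−(Σy)² = 14·16579 − 178929 = 53177
  √(4101·53177) = √218078877 = 14767.4939
r = -10553 / 14767.4939 = -0.7146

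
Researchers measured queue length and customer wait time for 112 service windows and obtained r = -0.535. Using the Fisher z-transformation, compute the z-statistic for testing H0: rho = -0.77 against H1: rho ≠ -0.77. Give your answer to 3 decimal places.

4.418

z_r = atanh(-0.535) = -0.597124,  z_0 = atanh(-0.77) = -1.020328
SE = 1/√(n−3) = 1/√109 = 0.095783
z = (z_r − z_0)/SE = (-0.597124 − (-1.020328)) / 0.095783 = 0.423204 / 0.095783 = 4.418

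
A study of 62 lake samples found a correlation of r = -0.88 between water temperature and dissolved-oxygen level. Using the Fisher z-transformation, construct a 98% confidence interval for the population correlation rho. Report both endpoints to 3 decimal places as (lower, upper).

z_r = atanh(-0.88) = -1.375768;  SE = 1/√(n−3) = 1/√59 = 0.130189
z-limits: -1.375768 ± 2.326·0.130189 = -1.375768 ± 0.302820 = [-1.678588, -1.072948]
ρ-limits: (tanh -1.678588, tanh -1.072948) = (-0.933, -0.791)

(-0.933, -0.791)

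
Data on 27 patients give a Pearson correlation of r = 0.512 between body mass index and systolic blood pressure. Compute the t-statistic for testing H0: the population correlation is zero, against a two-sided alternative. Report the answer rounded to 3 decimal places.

t = r·√(n−2) / √(1−r²) with r = 0.512, n = 27
  = 0.512·√25 / √(1 − 0.262144)
  = 0.512·5.000000 / 0.858985
  = 2.560000 / 0.858985 = 2.980

2.980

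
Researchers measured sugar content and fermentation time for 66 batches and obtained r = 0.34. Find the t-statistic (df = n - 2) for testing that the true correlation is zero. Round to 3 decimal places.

2.892

t = r·√(n−2) / √(1−r²) with r = 0.34, n = 66
  = 0.34·√64 / √(1 − 0.1156)
  = 0.34·8.000000 / 0.940425
  = 2.720000 / 0.940425 = 2.892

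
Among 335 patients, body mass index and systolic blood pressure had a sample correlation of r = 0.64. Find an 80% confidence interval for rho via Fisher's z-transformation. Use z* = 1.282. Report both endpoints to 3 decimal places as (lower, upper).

(0.597, 0.680)

Fisher z: z_r = atanh(r) = ½·ln((1+0.64)/(1−0.64)) = 0.758174
SE(z) = 1/√(n−3) = 1/√332 = 0.054882
80% ⇒ z* = 1.282; margin = 1.282·0.054882 = 0.070359
CI on z-scale: (0.687815, 0.828533)
Back-transform: tanh(0.687815) = 0.596576, tanh(0.828533) = 0.679688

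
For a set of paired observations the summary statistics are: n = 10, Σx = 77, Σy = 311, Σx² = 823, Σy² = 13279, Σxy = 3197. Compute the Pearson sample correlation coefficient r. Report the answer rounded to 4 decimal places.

0.8807

Numerator: nΣxy − (Σx)(Σy) = 10·3197 − (77)(311) = 8023
Denominator: √[(nΣx²−(Σx)²)(nΣy²−(Σy)²)]
  nΣx²−(Σx)² = 10·823 − 5929 = 2301;  nΣy²−(Σy)² = 10·13279 − 96721 = 36069
  √(2301·36069) = √82994769 = 9110.1465
r = 8023 / 9110.1465 = 0.8807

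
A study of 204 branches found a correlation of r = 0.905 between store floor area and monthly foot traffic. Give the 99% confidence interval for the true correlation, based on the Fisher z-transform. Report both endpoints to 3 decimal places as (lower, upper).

Fisher z: z_r = atanh(r) = ½·ln((1+0.905)/(1−0.905)) = 1.499180
SE(z) = 1/√(n−3) = 1/√201 = 0.070535
99% ⇒ z* = 2.576; margin = 2.576·0.070535 = 0.181698
CI on z-scale: (1.317482, 1.680878)
Back-transform: tanh(1.317482) = 0.866156, tanh(1.680878) = 0.932975

(0.866, 0.933)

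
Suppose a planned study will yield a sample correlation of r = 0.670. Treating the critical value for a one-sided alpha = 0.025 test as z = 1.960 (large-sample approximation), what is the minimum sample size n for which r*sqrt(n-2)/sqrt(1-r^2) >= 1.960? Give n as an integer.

7

Need r·√(n−2)/√(1−r²) ≥ 1.960
√(n−2) ≥ 1.960·√(1−0.448900) / 0.670 = 1.960·0.742361 / 0.670 = 2.1717
n−2 ≥ 4.7163  ⇒  n ≥ 6.7163
Smallest integer n = 7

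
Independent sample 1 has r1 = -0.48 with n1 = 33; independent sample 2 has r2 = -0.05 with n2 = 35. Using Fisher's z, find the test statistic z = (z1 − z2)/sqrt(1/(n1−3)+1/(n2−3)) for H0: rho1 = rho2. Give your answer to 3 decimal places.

-1.861

z1 = atanh(-0.48) = -0.522984,  z2 = atanh(-0.05) = -0.050042
SE = √(1/(n1−3) + 1/(n2−3)) = √(1/30 + 1/32) = √(0.0333333 + 0.0312500) = √0.0645833 = 0.254132
z = (z1 − z2)/SE = (-0.522984 − (-0.050042)) / 0.254132 = -0.472942 / 0.254132 = -1.861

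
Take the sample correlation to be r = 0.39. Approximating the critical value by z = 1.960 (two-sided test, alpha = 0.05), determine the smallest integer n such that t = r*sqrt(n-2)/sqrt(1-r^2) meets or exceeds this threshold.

24

r√(n−2)/√(1−r²) ≥ 1.960  ⇔  n−2 ≥ (1.960)²·(1−r²)/r²
(1−r²)/r² = (1−0.1521)/0.1521 = 5.5746
n ≥ 2 + 3.8416·5.5746 = 2 + 21.4154 = 23.4154
⌈23.4154⌉ = 24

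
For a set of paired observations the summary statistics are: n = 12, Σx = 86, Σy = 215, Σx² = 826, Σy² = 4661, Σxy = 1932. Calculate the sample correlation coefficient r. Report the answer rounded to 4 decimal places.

0.9498

Numerator: nΣxy − (Σx)(Σy) = 12·1932 − (86)(215) = 4694
Denominator: √[(nΣx²−(Σx)²)(nΣy²−(Σy)²)]
  nΣx²−(Σx)² = 12·826 − 7396 = 2516;  nΣy²−(Σy)² = 12·4661 − 46225 = 9707
  √(2516·9707) = √24422812 = 4941.9442
r = 4694 / 4941.9442 = 0.9498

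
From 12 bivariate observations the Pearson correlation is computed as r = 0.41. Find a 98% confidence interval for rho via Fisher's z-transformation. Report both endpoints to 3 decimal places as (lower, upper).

(-0.327, 0.837)

z_r = atanh(0.41) = 0.435611;  SE = 1/√(n−3) = 1/√9 = 0.333333
z-limits: 0.435611 ± 2.326·0.333333 = 0.435611 ± 0.775333 = [-0.339722, 1.210944]
ρ-limits: (tanh -0.339722, tanh 1.210944) = (-0.327, 0.837)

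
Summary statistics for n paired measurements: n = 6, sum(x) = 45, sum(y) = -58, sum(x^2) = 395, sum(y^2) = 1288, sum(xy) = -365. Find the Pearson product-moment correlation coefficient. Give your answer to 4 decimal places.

0.3423

Numerator: nΣxy − (Σx)(Σy) = 6·(-365) − (45)(-58) = 420
Denominator: √[(nΣx²−(Σx)²)(nΣy²−(Σy)²)]
  nΣx²−(Σx)² = 6·395 − 2025 = 345;  nΣy²−(Σy)² = 6·1288 − 3364 = 4364
  √(345·4364) = √1505580 = 1227.0208
r = 420 / 1227.0208 = 0.3423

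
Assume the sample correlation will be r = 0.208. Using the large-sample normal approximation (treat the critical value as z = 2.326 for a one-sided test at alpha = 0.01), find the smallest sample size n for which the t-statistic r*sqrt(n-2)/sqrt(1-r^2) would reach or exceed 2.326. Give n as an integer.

122

Need r·√(n−2)/√(1−r²) ≥ 2.326
√(n−2) ≥ 2.326·√(1−0.043264) / 0.208 = 2.326·0.978129 / 0.208 = 10.9381
n−2 ≥ 119.6420  ⇒  n ≥ 121.6420
Smallest integer n = 122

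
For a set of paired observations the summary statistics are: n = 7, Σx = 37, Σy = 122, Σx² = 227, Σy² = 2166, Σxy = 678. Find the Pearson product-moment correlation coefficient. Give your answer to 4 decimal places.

S_xy = nΣxy − ΣxΣy = 7·678 − 37·122 = 4746 − 4514 = 232
S_xx = nΣx² − (Σx)² = 7·227 − 37² = 1589 − 1369 = 220
S_yy = nΣy² − (Σy)² = 7·2166 − 122² = 15162 − 14884 = 278
r = S_xy / √(S_xx·S_yy) = 232 / √(220·278) = 232 / √61160 = 232 / 247.3055 = 0.9381

0.9381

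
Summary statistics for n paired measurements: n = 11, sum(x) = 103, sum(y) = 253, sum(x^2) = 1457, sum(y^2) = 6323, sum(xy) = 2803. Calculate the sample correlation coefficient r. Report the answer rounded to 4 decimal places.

S_xy = nΣxy − ΣxΣy = 11·2803 − 103·253 = 30833 − 26059 = 4774
S_xx = nΣx² − (Σx)² = 11·1457 − 103² = 16027 − 10609 = 5418
S_yy = nΣy² − (Σy)² = 11·6323 − 253² = 69553 − 64009 = 5544
r = S_xy / √(S_xx·S_yy) = 4774 / √(5418·5544) = 4774 / √30037392 = 4774 / 5480.6379 = 0.8711

0.8711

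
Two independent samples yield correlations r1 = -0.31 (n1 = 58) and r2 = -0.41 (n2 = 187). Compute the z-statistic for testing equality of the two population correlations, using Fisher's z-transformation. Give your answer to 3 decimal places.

0.749

Fisher z-transforms: z1 = atanh(-0.31) = -0.320545, z2 = atanh(-0.41) = -0.435611; difference d = 0.115066
Var(d) = 1/55 + 1/184 = 0.0181818 + 0.0054348 = 0.0236166
z = d/√Var(d) = 0.115066 / √0.0236166 = 0.115066 / 0.153677 = 0.749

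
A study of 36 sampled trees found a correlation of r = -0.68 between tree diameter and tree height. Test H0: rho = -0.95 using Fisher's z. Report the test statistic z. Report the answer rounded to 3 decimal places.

z_r = atanh(-0.68) = -0.829114,  z_0 = atanh(-0.95) = -1.831781
SE = 1/√(n−3) = 1/√33 = 0.174078
z = (z_r − z_0)/SE = (-0.829114 − (-1.831781)) / 0.174078 = 1.002667 / 0.174078 = 5.760

5.760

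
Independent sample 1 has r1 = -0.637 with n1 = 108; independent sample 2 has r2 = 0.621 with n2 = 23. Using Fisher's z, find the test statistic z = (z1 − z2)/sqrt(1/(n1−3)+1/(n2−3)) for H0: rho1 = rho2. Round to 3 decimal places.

-6.065

Fisher z-transforms: z1 = atanh(-0.637) = -0.753109, z2 = atanh(0.621) = 0.726631; difference d = -1.479740
Var(d) = 1/105 + 1/20 = 0.0095238 + 0.0500000 = 0.0595238
z = d/√Var(d) = -1.479740 / √0.0595238 = -1.479740 / 0.243975 = -6.065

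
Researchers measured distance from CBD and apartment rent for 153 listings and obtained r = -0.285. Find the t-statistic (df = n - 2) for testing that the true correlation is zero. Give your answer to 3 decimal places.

t = r·√(n−2) / √(1−r²) with r = -0.285, n = 153
  = -0.285·√151 / √(1 − 0.081225)
  = -0.285·12.288206 / 0.958528
  = -3.502139 / 0.958528 = -3.654

-3.654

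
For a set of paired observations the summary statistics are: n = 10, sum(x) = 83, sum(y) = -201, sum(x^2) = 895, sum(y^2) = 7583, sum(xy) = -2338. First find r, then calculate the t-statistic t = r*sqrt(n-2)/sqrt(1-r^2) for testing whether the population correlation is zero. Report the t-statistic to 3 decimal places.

-3.569

S_xy = nΣxy − ΣxΣy = 10·(-2338) − 83·(-201) = -23380 − (-16683) = -6697
S_xx = nΣx² − (Σx)² = 10·895 − 83² = 8950 − 6889 = 2061
S_yy = nΣy² − (Σy)² = 10·7583 − (-201)² = 75830 − 40401 = 35429
r = S_xy / √(S_xx·S_yy) = -6697 / √(2061·35429) = -6697 / √73019169 = -6697 / 8545.1255 = -0.7837
t = r·√(n−2)/√(1−r²) = -0.7837·√8 / √(1−0.614186) = -2.216638 / 0.621139 = -3.569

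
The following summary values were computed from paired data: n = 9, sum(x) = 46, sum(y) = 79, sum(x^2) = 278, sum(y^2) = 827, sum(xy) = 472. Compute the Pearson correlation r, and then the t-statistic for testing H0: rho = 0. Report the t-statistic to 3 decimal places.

5.508

Numerator: nΣxy − (Σx)(Σy) = 9·472 − (46)(79) = 614
Denominator: √[(nΣx²−(Σx)²)(nΣy²−(Σy)²)]
  nΣx²−(Σx)² = 9·278 − 2116 = 386;  nΣy²−(Σy)² = 9·827 − 6241 = 1202
  √(386·1202) = √463972 = 681.1549
r = 614 / 681.1549 = 0.9014
t = r·√(n−2)/√(1−r²) = 0.9014·√7 / √(1−0.812522) = 2.384880 / 0.432987 = 5.508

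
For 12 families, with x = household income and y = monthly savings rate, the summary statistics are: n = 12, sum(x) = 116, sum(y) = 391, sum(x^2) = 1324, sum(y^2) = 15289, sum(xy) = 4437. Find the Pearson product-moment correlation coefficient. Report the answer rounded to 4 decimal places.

S_xy = nΣxy − ΣxΣy = 12·4437 − 116·391 = 53244 − 45356 = 7888
S_xx = nΣx² − (Σx)² = 12·1324 − 116² = 15888 − 13456 = 2432
S_yy = nΣy² − (Σy)² = 12·15289 − 391² = 183468 − 152881 = 30587
r = S_xy / √(S_xx·S_yy) = 7888 / √(2432·30587) = 7888 / √74387584 = 7888 / 8624.8237 = 0.9146

0.9146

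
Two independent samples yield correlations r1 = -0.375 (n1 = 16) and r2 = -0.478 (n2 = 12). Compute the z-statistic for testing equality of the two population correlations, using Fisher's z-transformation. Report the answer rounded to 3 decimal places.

z1 = atanh(-0.375) = -0.394229,  z2 = atanh(-0.478) = -0.520389
SE = √(1/(n1−3) + 1/(n2−3)) = √(1/13 + 1/9) = √(0.0769231 + 0.1111111) = √0.1880342 = 0.433629
z = (z1 − z2)/SE = (-0.394229 − (-0.520389)) / 0.433629 = 0.126160 / 0.433629 = 0.291

0.291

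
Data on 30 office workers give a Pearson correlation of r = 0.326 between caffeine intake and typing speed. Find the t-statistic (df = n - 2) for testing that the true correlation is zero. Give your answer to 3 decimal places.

1.825

1 − r² = 1 − 0.106276 = 0.893724;  √(1−r²) = 0.945370
√(n−2) = √28 = 5.291503
t = r·√(n−2)/√(1−r²) = 0.326 · 5.291503 / 0.945370 = 1.825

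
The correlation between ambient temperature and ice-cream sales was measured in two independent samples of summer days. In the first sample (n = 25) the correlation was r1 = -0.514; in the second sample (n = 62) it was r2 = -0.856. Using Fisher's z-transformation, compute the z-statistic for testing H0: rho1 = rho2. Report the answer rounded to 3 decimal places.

2.842

Fisher z-transforms: z1 = atanh(-0.514) = -0.568151, z2 = atanh(-0.856) = -1.278183; difference d = 0.710032
Var(d) = 1/22 + 1/59 = 0.0454545 + 0.0169492 = 0.0624037
z = d/√Var(d) = 0.710032 / √0.0624037 = 0.710032 / 0.249807 = 2.842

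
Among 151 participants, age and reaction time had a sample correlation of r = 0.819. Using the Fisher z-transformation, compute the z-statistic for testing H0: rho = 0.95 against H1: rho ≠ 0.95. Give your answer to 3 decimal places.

Fisher z: atanh(0.819) = 1.153773, atanh(0.95) = 1.831781
z = (z_r − z_0)·√(n−3) = (1.153773 − 1.831781)·√148 = -0.678008 · 12.165525 = -8.248

-8.248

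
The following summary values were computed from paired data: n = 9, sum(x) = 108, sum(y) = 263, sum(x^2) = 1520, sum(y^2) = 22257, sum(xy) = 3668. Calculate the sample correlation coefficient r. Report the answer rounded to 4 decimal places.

0.2834

Numerator: nΣxy − (Σx)(Σy) = 9·3668 − (108)(263) = 4608
Denominator: √[(nΣx²−(Σx)²)(nΣy²−(Σy)²)]
  nΣx²−(Σx)² = 9·1520 − 11664 = 2016;  nΣy²−(Σy)² = 9·22257 − 69169 = 131144
  √(2016·131144) = √264386304 = 16259.9601
r = 4608 / 16259.9601 = 0.2834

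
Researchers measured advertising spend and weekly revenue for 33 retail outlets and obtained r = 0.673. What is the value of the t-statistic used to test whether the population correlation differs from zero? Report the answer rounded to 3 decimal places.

t = r·√(n−2) / √(1−r²) with r = 0.673, n = 33
  = 0.673·√31 / √(1 − 0.452929)
  = 0.673·5.567764 / 0.739642
  = 3.747105 / 0.739642 = 5.066

5.066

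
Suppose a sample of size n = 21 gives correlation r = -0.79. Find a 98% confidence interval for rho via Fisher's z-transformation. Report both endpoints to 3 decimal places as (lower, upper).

(-0.925, -0.480)

z_r = atanh(-0.79) = -1.071432;  SE = 1/√(n−3) = 1/√18 = 0.235702
z-limits: -1.071432 ± 2.326·0.235702 = -1.071432 ± 0.548243 = [-1.619675, -0.523189]
ρ-limits: (tanh -1.619675, tanh -0.523189) = (-0.925, -0.480)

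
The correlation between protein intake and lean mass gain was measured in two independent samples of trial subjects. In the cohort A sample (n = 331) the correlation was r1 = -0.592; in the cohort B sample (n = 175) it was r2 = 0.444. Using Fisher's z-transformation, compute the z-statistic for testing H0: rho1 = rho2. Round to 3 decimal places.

Fisher z-transforms: z1 = atanh(-0.592) = -0.680740, z2 = atanh(0.444) = 0.477202; difference d = -1.157942
Var(d) = 1/328 + 1/172 = 0.0030488 + 0.0058140 = 0.0088628
z = d/√Var(d) = -1.157942 / √0.0088628 = -1.157942 / 0.094142 = -12.300

-12.300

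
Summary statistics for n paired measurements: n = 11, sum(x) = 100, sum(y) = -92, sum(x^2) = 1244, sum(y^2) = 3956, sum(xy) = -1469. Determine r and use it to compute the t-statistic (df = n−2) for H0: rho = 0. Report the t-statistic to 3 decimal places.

Numerator: nΣxy − (Σx)(Σy) = 11·(-1469) − (100)(-92) = -6959
Denominator: √[(nΣx²−(Σx)²)(nΣy²−(Σy)²)]
  nΣx²−(Σx)² = 11·1244 − 10000 = 3684;  nΣy²−(Σy)² = 11·3956 − 8464 = 35052
  √(3684·35052) = √129131568 = 11363.6072
r = -6959 / 11363.6072 = -0.6124
t = r·√(n−2)/√(1−r²) = -0.6124·√9 / √(1−0.375034) = -1.837200 / 0.790548 = -2.324

-2.324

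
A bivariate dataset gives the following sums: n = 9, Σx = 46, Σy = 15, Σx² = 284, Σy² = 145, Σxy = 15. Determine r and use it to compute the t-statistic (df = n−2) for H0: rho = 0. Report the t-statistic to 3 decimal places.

Numerator: nΣxy − (Σx)(Σy) = 9·15 − (46)(15) = -555
Denominator: √[(nΣx²−(Σx)²)(nΣy²−(Σy)²)]
  nΣx²−(Σx)² = 9·284 − 2116 = 440;  nΣy²−(Σy)² = 9·145 − 225 = 1080
  √(440·1080) = √475200 = 689.3475
r = -555 / 689.3475 = -0.8051
t = r·√(n−2)/√(1−r²) = -0.8051·√7 / √(1−0.648186) = -2.130094 / 0.593139 = -3.591

-3.591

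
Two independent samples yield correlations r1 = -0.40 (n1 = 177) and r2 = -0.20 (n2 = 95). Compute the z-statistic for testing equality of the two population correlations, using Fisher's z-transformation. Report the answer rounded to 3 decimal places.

Fisher z-transforms: z1 = atanh(-0.40) = -0.423649, z2 = atanh(-0.20) = -0.202733; difference d = -0.220916
Var(d) = 1/174 + 1/92 = 0.0057471 + 0.0108696 = 0.0166167
z = d/√Var(d) = -0.220916 / √0.0166167 = -0.220916 / 0.128906 = -1.714

-1.714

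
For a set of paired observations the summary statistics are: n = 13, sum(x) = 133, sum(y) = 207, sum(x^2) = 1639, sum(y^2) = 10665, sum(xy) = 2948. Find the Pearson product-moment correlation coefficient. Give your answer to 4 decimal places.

0.5797

Numerator: nΣxy − (Σx)(Σy) = 13·2948 − (133)(207) = 10793
Denominator: √[(nΣx²−(Σx)²)(nΣy²−(Σy)²)]
  nΣx²−(Σx)² = 13·1639 − 17689 = 3618;  nΣy²−(Σy)² = 13·10665 − 42849 = 95796
  √(3618·95796) = √346589928 = 18616.9258
r = 10793 / 18616.9258 = 0.5797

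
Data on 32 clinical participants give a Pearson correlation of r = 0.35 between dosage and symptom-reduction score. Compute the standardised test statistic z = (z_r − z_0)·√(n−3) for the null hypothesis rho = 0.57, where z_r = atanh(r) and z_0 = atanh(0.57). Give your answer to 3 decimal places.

-1.519

Fisher z: atanh(0.35) = 0.365444, atanh(0.57) = 0.647523
z = (z_r − z_0)·√(n−3) = (0.365444 − 0.647523)·√29 = -0.282079 · 5.385165 = -1.519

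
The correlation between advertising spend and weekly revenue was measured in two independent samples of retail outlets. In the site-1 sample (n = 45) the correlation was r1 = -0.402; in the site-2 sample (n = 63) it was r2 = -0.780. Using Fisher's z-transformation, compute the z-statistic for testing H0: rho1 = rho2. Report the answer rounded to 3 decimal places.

3.078

Fisher z-transforms: z1 = atanh(-0.402) = -0.426032, z2 = atanh(-0.780) = -1.045371; difference d = 0.619339
Var(d) = 1/42 + 1/60 = 0.0238095 + 0.0166667 = 0.0404762
z = d/√Var(d) = 0.619339 / √0.0404762 = 0.619339 / 0.201187 = 3.078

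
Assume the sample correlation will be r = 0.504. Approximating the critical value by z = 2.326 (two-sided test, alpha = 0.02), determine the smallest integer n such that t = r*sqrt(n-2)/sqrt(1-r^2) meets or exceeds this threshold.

r√(n−2)/√(1−r²) ≥ 2.326  ⇔  n−2 ≥ (2.326)²·(1−r²)/r²
(1−r²)/r² = (1−0.254016)/0.254016 = 2.9368
n ≥ 2 + 5.410276·2.9368 = 2 + 15.8889 = 17.8889
⌈17.8889⌉ = 18

18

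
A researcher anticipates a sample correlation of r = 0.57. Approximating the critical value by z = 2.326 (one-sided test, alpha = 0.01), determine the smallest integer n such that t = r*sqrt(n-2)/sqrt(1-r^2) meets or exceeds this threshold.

r√(n−2)/√(1−r²) ≥ 2.326  ⇔  n−2 ≥ (2.326)²·(1−r²)/r²
(1−r²)/r² = (1−0.3249)/0.3249 = 2.0779
n ≥ 2 + 5.410276·2.0779 = 2 + 11.2420 = 13.2420
⌈13.2420⌉ = 14

14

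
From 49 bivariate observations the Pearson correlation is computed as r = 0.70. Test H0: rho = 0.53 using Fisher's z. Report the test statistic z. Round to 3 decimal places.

1.880

Fisher z: atanh(0.70) = 0.867301, atanh(0.53) = 0.590145
z = (z_r − z_0)·√(n−3) = (0.867301 − 0.590145)·√46 = 0.277156 · 6.782330 = 1.880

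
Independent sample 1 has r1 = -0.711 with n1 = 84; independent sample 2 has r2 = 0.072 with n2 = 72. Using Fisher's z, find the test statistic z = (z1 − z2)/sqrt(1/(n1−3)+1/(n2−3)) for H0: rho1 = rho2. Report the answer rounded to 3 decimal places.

-5.868

Fisher z-transforms: z1 = atanh(-0.711) = -0.889203, z2 = atanh(0.072) = 0.072125; difference d = -0.961328
Var(d) = 1/81 + 1/69 = 0.0123457 + 0.0144928 = 0.0268385
z = d/√Var(d) = -0.961328 / √0.0268385 = -0.961328 / 0.163825 = -5.868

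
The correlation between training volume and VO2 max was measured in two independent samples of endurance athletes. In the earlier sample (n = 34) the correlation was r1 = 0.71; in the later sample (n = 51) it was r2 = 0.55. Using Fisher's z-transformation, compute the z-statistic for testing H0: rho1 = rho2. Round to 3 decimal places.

Fisher z-transforms: z1 = atanh(0.71) = 0.887184, z2 = atanh(0.55) = 0.618381; difference d = 0.268803
Var(d) = 1/31 + 1/48 = 0.0322581 + 0.0208333 = 0.0530914
z = d/√Var(d) = 0.268803 / √0.0530914 = 0.268803 / 0.230416 = 1.167

1.167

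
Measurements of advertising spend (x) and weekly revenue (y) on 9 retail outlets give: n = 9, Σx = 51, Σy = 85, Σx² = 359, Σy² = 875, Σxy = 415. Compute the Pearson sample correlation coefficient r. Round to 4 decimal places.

-0.9376

S_xy = nΣxy − ΣxΣy = 9·415 − 51·85 = 3735 − 4335 = -600
S_xx = nΣx² − (Σx)² = 9·359 − 51² = 3231 − 2601 = 630
S_yy = nΣy² − (Σy)² = 9·875 − 85² = 7875 − 7225 = 650
r = S_xy / √(S_xx·S_yy) = -600 / √(630·650) = -600 / √409500 = -600 / 639.9219 = -0.9376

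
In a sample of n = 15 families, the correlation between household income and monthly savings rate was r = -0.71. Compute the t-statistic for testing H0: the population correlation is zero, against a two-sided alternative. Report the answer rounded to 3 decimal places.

t = r·√(n−2) / √(1−r²) with r = -0.71, n = 15
  = -0.71·√13 / √(1 − 0.5041)
  = -0.71·3.605551 / 0.704202
  = -2.559941 / 0.704202 = -3.635

-3.635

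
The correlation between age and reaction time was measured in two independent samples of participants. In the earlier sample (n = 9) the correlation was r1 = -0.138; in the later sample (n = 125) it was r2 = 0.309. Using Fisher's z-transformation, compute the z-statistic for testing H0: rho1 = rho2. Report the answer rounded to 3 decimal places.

z1 = atanh(-0.138) = -0.138886,  z2 = atanh(0.309) = 0.319439
SE = √(1/(n1−3) + 1/(n2−3)) = √(1/6 + 1/122) = √(0.1666667 + 0.0081967) = √0.1748634 = 0.418167
z = (z1 − z2)/SE = (-0.138886 − 0.319439) / 0.418167 = -0.458325 / 0.418167 = -1.096

-1.096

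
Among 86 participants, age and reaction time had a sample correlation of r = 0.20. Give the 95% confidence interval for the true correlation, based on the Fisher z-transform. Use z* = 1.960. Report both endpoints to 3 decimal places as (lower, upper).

(-0.012, 0.395)

z_r = atanh(0.20) = 0.202733;  SE = 1/√(n−3) = 1/√83 = 0.109764
z-limits: 0.202733 ± 1.960·0.109764 = 0.202733 ± 0.215137 = [-0.012404, 0.417870]
ρ-limits: (tanh -0.012404, tanh 0.417870) = (-0.012, 0.395)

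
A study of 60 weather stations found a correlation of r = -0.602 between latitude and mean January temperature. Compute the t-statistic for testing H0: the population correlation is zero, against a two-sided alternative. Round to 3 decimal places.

t = r·√(n−2) / √(1−r²) with r = -0.602, n = 60
  = -0.602·√58 / √(1 − 0.362404)
  = -0.602·7.615773 / 0.798496
  = -4.584695 / 0.798496 = -5.742

-5.742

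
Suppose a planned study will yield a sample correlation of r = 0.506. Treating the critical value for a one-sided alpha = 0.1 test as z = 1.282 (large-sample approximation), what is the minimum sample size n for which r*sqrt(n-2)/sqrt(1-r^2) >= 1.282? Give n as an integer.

7

Need r·√(n−2)/√(1−r²) ≥ 1.282
√(n−2) ≥ 1.282·√(1−0.256036) / 0.506 = 1.282·0.862533 / 0.506 = 2.1853
n−2 ≥ 4.7755  ⇒  n ≥ 6.7755
Smallest integer n = 7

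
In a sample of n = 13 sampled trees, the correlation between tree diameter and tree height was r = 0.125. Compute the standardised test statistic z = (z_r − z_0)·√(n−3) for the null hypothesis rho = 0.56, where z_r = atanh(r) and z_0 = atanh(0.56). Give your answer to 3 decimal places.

Fisher z: atanh(0.125) = 0.125657, atanh(0.56) = 0.632833
z = (z_r − z_0)·√(n−3) = (0.125657 − 0.632833)·√10 = -0.507176 · 3.162278 = -1.604

-1.604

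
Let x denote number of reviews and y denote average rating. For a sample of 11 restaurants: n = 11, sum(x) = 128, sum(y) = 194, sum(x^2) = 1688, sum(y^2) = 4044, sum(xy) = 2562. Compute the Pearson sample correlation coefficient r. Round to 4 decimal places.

0.8662

S_xy = nΣxy − ΣxΣy = 11·2562 − 128·194 = 28182 − 24832 = 3350
S_xx = nΣx² − (Σx)² = 11·1688 − 128² = 18568 − 16384 = 2184
S_yy = nΣy² − (Σy)² = 11·4044 − 194² = 44484 − 37636 = 6848
r = S_xy / √(S_xx·S_yy) = 3350 / √(2184·6848) = 3350 / √14956032 = 3350 / 3867.3029 = 0.8662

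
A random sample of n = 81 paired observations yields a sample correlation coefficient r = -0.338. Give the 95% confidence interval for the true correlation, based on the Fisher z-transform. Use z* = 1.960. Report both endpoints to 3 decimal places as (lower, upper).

(-0.518, -0.129)

Fisher z: z_r = atanh(r) = ½·ln((1+(-0.338))/(1−(-0.338))) = -0.351833
SE(z) = 1/√(n−3) = 1/√78 = 0.113228
95% ⇒ z* = 1.960; margin = 1.960·0.113228 = 0.221927
CI on z-scale: (-0.573760, -0.129906)
Back-transform: tanh(-0.573760) = -0.518115, tanh(-0.129906) = -0.129180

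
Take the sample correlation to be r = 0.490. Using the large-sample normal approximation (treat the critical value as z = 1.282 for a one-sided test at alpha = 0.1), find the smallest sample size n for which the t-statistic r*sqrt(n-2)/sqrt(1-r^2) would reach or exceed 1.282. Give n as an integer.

8

Need r·√(n−2)/√(1−r²) ≥ 1.282
√(n−2) ≥ 1.282·√(1−0.240100) / 0.490 = 1.282·0.871722 / 0.490 = 2.2807
n−2 ≥ 5.2016  ⇒  n ≥ 7.2016
Smallest integer n = 8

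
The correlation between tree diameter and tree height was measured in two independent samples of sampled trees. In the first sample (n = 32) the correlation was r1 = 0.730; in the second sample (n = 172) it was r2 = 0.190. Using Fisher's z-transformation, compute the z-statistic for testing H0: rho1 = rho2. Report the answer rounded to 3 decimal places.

3.664

z1 = atanh(0.730) = 0.928727,  z2 = atanh(0.190) = 0.192337
SE = √(1/(n1−3) + 1/(n2−3)) = √(1/29 + 1/169) = √(0.0344828 + 0.0059172) = √0.0404000 = 0.200998
z = (z1 − z2)/SE = (0.928727 − 0.192337) / 0.200998 = 0.736390 / 0.200998 = 3.664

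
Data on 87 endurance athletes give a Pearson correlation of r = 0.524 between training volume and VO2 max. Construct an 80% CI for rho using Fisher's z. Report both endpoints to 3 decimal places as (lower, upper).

(0.415, 0.618)

z_r = atanh(0.524) = 0.581838;  SE = 1/√(n−3) = 1/√84 = 0.109109
z-limits: 0.581838 ± 1.282·0.109109 = 0.581838 ± 0.139878 = [0.441960, 0.721716]
ρ-limits: (tanh 0.441960, tanh 0.721716) = (0.415, 0.618)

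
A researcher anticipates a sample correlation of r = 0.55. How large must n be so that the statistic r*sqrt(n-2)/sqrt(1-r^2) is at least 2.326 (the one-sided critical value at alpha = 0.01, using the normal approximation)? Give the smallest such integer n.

r√(n−2)/√(1−r²) ≥ 2.326  ⇔  n−2 ≥ (2.326)²·(1−r²)/r²
(1−r²)/r² = (1−0.3025)/0.3025 = 2.3058
n ≥ 2 + 5.410276·2.3058 = 2 + 12.4750 = 14.4750
⌈14.4750⌉ = 15

15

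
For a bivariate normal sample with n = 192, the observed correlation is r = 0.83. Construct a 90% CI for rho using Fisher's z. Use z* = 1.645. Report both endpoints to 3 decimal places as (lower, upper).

z_r = atanh(0.83) = 1.188136;  SE = 1/√(n−3) = 1/√189 = 0.072739
z-limits: 1.188136 ± 1.645·0.072739 = 1.188136 ± 0.119656 = [1.068480, 1.307792]
ρ-limits: (tanh 1.068480, tanh 1.307792) = (0.789, 0.864)

(0.789, 0.864)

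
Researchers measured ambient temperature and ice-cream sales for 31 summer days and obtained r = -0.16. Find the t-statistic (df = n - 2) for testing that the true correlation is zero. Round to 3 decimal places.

1 − r² = 1 − 0.0256 = 0.9744;  √(1−r²) = 0.987117
√(n−2) = √29 = 5.385165
t = r·√(n−2)/√(1−r²) = -0.16 · 5.385165 / 0.987117 = -0.873

-0.873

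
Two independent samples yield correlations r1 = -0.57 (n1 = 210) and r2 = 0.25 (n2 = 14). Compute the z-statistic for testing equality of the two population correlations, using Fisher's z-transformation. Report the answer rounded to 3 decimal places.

z1 = atanh(-0.57) = -0.647523,  z2 = atanh(0.25) = 0.255413
SE = √(1/(n1−3) + 1/(n2−3)) = √(1/207 + 1/11) = √(0.0048309 + 0.0909091) = √0.0957400 = 0.309419
z = (z1 − z2)/SE = (-0.647523 − 0.255413) / 0.309419 = -0.902936 / 0.309419 = -2.918

-2.918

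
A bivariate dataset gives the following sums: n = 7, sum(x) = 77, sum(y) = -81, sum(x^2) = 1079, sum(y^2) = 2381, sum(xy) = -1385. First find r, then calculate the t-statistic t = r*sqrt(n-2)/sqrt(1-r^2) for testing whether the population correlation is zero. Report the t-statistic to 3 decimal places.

-3.664

Numerator: nΣxy − (Σx)(Σy) = 7·(-1385) − (77)(-81) = -3458
Denominator: √[(nΣx²−(Σx)²)(nΣy²−(Σy)²)]
  nΣx²−(Σx)² = 7·1079 − 5929 = 1624;  nΣy²−(Σy)² = 7·2381 − 6561 = 10106
  √(1624·10106) = √16412144 = 4051.1904
r = -3458 / 4051.1904 = -0.8536
t = r·√(n−2)/√(1−r²) = -0.8536·√5 / √(1−0.728633) = -1.908708 / 0.520929 = -3.664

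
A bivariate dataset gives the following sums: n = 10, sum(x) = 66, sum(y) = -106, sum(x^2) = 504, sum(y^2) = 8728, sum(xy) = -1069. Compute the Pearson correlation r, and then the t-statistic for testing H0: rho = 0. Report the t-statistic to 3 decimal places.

-1.687

Numerator: nΣxy − (Σx)(Σy) = 10·(-1069) − (66)(-106) = -3694
Denominator: √[(nΣx²−(Σx)²)(nΣy²−(Σy)²)]
  nΣx²−(Σx)² = 10·504 − 4356 = 684;  nΣy²−(Σy)² = 10·8728 − 11236 = 76044
  √(684·76044) = √52014096 = 7212.0799
r = -3694 / 7212.0799 = -0.5122
t = r·√(n−2)/√(1−r²) = -0.5122·√8 / √(1−0.262349) = -1.448720 / 0.858866 = -1.687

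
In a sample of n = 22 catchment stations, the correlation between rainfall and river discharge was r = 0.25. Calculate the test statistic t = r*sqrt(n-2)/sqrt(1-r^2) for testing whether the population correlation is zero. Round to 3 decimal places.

t = r·√(n−2) / √(1−r²) with r = 0.25, n = 22
  = 0.25·√20 / √(1 − 0.0625)
  = 0.25·4.472136 / 0.968246
  = 1.118034 / 0.968246 = 1.155

1.155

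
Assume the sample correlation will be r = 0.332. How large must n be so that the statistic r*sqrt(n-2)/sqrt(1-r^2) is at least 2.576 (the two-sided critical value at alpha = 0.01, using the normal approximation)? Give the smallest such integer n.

56

r√(n−2)/√(1−r²) ≥ 2.576  ⇔  n−2 ≥ (2.576)²·(1−r²)/r²
(1−r²)/r² = (1−0.110224)/0.110224 = 8.0724
n ≥ 2 + 6.635776·8.0724 = 2 + 53.5666 = 55.5666
⌈55.5666⌉ = 56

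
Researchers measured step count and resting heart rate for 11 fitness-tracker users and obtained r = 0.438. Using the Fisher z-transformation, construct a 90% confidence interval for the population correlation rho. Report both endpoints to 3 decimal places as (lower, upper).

(-0.111, 0.782)

z_r = atanh(0.438) = 0.469753;  SE = 1/√(n−3) = 1/√8 = 0.353553
z-limits: 0.469753 ± 1.645·0.353553 = 0.469753 ± 0.581595 = [-0.111842, 1.051348]
ρ-limits: (tanh -0.111842, tanh 1.051348) = (-0.111, 0.782)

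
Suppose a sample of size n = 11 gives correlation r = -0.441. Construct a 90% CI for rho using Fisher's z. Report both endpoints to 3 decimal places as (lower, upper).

z_r = atanh(-0.441) = -0.473472;  SE = 1/√(n−3) = 1/√8 = 0.353553
z-limits: -0.473472 ± 1.645·0.353553 = -0.473472 ± 0.581595 = [-1.055067, 0.108123]
ρ-limits: (tanh -1.055067, tanh 0.108123) = (-0.784, 0.108)

(-0.784, 0.108)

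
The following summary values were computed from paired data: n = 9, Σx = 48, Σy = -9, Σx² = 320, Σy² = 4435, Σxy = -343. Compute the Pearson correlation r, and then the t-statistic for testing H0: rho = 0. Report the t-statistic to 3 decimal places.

S_xy = nΣxy − ΣxΣy = 9·(-343) − 48·(-9) = -3087 − (-432) = -2655
S_xx = nΣx² − (Σx)² = 9·320 − 48² = 2880 − 2304 = 576
S_yy = nΣy² − (Σy)² = 9·4435 − (-9)² = 39915 − 81 = 39834
r = S_xy / √(S_xx·S_yy) = -2655 / √(576·39834) = -2655 / √22944384 = -2655 / 4790.0296 = -0.5543
t = r·√(n−2)/√(1−r²) = -0.5543·√7 / √(1−0.307248) = -1.466540 / 0.832317 = -1.762

-1.762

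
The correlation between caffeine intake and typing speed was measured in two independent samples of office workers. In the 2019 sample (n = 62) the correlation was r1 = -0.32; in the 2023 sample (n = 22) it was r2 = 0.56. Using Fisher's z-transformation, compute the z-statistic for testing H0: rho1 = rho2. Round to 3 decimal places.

-3.656

Fisher z-transforms: z1 = atanh(-0.32) = -0.331647, z2 = atanh(0.56) = 0.632833; difference d = -0.964480
Var(d) = 1/59 + 1/19 = 0.0169492 + 0.0526316 = 0.0695808
z = d/√Var(d) = -0.964480 / √0.0695808 = -0.964480 / 0.263782 = -3.656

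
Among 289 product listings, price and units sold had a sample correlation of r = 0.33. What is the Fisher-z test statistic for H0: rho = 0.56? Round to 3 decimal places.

-4.904

z_r = atanh(0.33) = 0.342828,  z_0 = atanh(0.56) = 0.632833
SE = 1/√(n−3) = 1/√286 = 0.059131
z = (z_r − z_0)/SE = (0.342828 − 0.632833) / 0.059131 = -0.290005 / 0.059131 = -4.904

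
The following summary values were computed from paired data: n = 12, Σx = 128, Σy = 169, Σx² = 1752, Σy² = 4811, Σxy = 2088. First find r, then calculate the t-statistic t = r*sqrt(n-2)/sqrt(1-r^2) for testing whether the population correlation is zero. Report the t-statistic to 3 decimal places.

0.974

Numerator: nΣxy − (Σx)(Σy) = 12·2088 − (128)(169) = 3424
Denominator: √[(nΣx²−(Σx)²)(nΣy²−(Σy)²)]
  nΣx²−(Σx)² = 12·1752 − 16384 = 4640;  nΣy²−(Σy)² = 12·4811 − 28561 = 29171
  √(4640·29171) = √135353440 = 11634.1497
r = 3424 / 11634.1497 = 0.2943
t = r·√(n−2)/√(1−r²) = 0.2943·√10 / √(1−0.086612) = 0.930658 / 0.955713 = 0.974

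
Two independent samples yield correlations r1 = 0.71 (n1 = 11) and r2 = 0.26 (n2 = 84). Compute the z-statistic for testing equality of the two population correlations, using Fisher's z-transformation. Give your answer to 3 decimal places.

1.676

Fisher z-transforms: z1 = atanh(0.71) = 0.887184, z2 = atanh(0.26) = 0.266108; difference d = 0.621076
Var(d) = 1/8 + 1/81 = 0.1250000 + 0.0123457 = 0.1373457
z = d/√Var(d) = 0.621076 / √0.1373457 = 0.621076 / 0.370602 = 1.676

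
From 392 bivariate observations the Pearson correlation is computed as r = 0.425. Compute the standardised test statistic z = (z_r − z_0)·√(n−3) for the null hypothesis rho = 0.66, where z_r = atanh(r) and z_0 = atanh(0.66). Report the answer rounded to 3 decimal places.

-6.687

z_r = atanh(0.425) = 0.453779,  z_0 = atanh(0.66) = 0.792814
SE = 1/√(n−3) = 1/√389 = 0.050702
z = (z_r − z_0)/SE = (0.453779 − 0.792814) / 0.050702 = -0.339035 / 0.050702 = -6.687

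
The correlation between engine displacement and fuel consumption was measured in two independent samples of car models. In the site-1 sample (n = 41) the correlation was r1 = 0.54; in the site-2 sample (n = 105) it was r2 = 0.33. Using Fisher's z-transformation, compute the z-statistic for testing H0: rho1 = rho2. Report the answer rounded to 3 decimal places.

1.375

Fisher z-transforms: z1 = atanh(0.54) = 0.604156, z2 = atanh(0.33) = 0.342828; difference d = 0.261328
Var(d) = 1/38 + 1/102 = 0.0263158 + 0.0098039 = 0.0361197
z = d/√Var(d) = 0.261328 / √0.0361197 = 0.261328 / 0.190052 = 1.375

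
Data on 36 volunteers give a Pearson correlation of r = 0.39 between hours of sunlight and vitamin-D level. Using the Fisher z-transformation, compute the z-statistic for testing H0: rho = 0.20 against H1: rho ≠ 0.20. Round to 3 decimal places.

1.201

z_r = atanh(0.39) = 0.411800,  z_0 = atanh(0.20) = 0.202733
SE = 1/√(n−3) = 1/√33 = 0.174078
z = (z_r − z_0)/SE = (0.411800 − 0.202733) / 0.174078 = 0.209067 / 0.174078 = 1.201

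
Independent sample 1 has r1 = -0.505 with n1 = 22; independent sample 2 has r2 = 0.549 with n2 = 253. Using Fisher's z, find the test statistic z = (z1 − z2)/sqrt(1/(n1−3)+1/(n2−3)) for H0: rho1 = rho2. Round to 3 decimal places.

-4.929

Fisher z-transforms: z1 = atanh(-0.505) = -0.555995, z2 = atanh(0.549) = 0.616949; difference d = -1.172944
Var(d) = 1/19 + 1/250 = 0.0526316 + 0.0040000 = 0.0566316
z = d/√Var(d) = -1.172944 / √0.0566316 = -1.172944 / 0.237974 = -4.929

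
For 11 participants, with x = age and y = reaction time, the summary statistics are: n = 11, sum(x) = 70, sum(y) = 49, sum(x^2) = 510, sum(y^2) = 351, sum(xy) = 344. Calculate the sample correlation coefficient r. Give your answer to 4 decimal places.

0.3477

Numerator: nΣxy − (Σx)(Σy) = 11·344 − (70)(49) = 354
Denominator: √[(nΣx²−(Σx)²)(nΣy²−(Σy)²)]
  nΣx²−(Σx)² = 11·510 − 4900 = 710;  nΣy²−(Σy)² = 11·351 − 2401 = 1460
  √(710·1460) = √1036600 = 1018.1356
r = 354 / 1018.1356 = 0.3477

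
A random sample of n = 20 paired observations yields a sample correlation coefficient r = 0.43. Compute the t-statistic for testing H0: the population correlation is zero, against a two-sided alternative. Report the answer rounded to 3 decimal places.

1 − r² = 1 − 0.1849 = 0.8151;  √(1−r²) = 0.902829
√(n−2) = √18 = 4.242641
t = r·√(n−2)/√(1−r²) = 0.43 · 4.242641 / 0.902829 = 2.021

2.021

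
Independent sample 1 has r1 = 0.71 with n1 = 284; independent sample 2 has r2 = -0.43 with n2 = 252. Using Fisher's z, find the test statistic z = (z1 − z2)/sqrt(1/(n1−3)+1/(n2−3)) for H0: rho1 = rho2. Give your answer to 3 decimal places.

15.478

z1 = atanh(0.71) = 0.887184,  z2 = atanh(-0.43) = -0.459897
SE = √(1/(n1−3) + 1/(n2−3)) = √(1/281 + 1/249) = √(0.0035587 + 0.0040161) = √0.0075748 = 0.087033
z = (z1 − z2)/SE = (0.887184 − (-0.459897)) / 0.087033 = 1.347081 / 0.087033 = 15.478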